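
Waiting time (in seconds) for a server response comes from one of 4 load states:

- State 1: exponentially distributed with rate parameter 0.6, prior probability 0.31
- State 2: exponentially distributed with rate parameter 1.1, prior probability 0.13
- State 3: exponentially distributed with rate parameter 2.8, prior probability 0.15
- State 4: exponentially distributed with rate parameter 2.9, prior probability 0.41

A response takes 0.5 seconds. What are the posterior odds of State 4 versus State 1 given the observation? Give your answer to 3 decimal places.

2.024

The posterior odds equal the prior odds times the likelihood ratio: (π_i/π_j)·(f_i(x)/f_j(x)).
Evaluate each component's likelihood at the observed value:
  L_1 = 0.444491
  L_2 = 0.634645
  L_3 = 0.690471
  L_4 = 0.680254
Odds = (0.41/0.31) × (0.680254/0.444491) = 1.32258 × 1.53041 ≈ 2.024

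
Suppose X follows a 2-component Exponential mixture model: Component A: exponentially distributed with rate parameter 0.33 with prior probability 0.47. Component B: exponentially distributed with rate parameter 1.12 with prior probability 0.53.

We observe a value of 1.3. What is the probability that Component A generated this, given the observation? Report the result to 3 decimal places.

By Bayes' theorem, P(k | x) = P(Z=k) f_k(x) / Σ_j P(Z=j) f_j(x).
Exponential densities:
  f_A = 0.33·e^(−0.33·1.3) = 0.33·e^(−0.4290) = 0.214883
  f_B = 1.12·e^(−1.12·1.3) = 1.12·e^(−1.4560) = 0.261147
Unnormalised posteriors:
  P(Z=A)·f_A = 0.47 × 0.214883 = 0.100995
  P(Z=B)·f_B = 0.53 × 0.261147 = 0.138408
Marginal: 0.100995 + 0.138408 = 0.239403
P(Component A | the observation) = 0.100995 / 0.239403 ≈ 0.422

0.422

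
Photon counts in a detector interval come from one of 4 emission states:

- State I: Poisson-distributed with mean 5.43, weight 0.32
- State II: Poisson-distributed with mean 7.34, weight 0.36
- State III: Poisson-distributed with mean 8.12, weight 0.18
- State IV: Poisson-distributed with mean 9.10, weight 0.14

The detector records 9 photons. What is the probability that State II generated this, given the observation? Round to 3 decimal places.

Posterior ∝ prior × likelihood, so P(k | x) ∝ π_k f_k(x); normalise over all components.
Component likelihoods at x = 9 photons:
  p_I = e^(−5.43)·5.43^9/9! = 0.0495697
  p_II = e^(−7.34)·7.34^9/9! = 0.110606
  p_III = e^(−8.12)·8.12^9/9! = 0.125826
  p_IV = e^(−9.10)·9.10^9/9! = 0.131683
Multiply by the mixture weights:
  π_I·p_I = 0.32 × 0.0495697 = 0.0158623
  π_II·p_II = 0.36 × 0.110606 = 0.0398183
  π_III·p_III = 0.18 × 0.125826 = 0.0226487
  π_IV·p_IV = 0.14 × 0.131683 = 0.0184356
Evidence: 0.0158623 + 0.0398183 + 0.0226487 + 0.0184356 = 0.0967649
Responsibility of State II: 0.0398183 / 0.0967649 ≈ 0.411

0.411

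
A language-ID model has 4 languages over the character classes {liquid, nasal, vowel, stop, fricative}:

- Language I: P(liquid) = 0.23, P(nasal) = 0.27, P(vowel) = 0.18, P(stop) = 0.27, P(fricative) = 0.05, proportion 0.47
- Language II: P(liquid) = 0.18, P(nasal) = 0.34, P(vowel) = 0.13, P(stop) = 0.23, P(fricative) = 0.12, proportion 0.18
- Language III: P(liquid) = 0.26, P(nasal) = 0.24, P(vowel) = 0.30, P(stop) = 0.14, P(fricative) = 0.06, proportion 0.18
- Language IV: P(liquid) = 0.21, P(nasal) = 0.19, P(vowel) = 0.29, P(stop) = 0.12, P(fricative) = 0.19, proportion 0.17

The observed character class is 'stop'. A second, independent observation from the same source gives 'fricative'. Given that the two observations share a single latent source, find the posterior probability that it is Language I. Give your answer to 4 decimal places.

The responsibility of component k is π_k f_k(x) divided by Σ_j π_j f_j(x).
Since both observations come from the same component, the likelihood for component k is f_k(x₁)·f_k(x₂).
  p_I = [P(stop | comp) = 0.27] × [0.05] = 0.0135
  p_II = [P(stop | comp) = 0.23] × [0.12] = 0.0276
  p_III = [P(stop | comp) = 0.14] × [0.06] = 0.0084
  p_IV = [P(stop | comp) = 0.12] × [0.19] = 0.0228
Prior × likelihood for each component:
  π_I·p_I = 0.47 × 0.0135 = 0.006345
  π_II·p_II = 0.18 × 0.0276 = 0.004968
  π_III·p_III = 0.18 × 0.0084 = 0.001512
  π_IV·p_IV = 0.17 × 0.0228 = 0.003876
Marginal: 0.006345 + 0.004968 + 0.001512 + 0.003876 = 0.016701
So the posterior for Language I is 0.006345 / 0.016701 ≈ 0.3799.

0.3799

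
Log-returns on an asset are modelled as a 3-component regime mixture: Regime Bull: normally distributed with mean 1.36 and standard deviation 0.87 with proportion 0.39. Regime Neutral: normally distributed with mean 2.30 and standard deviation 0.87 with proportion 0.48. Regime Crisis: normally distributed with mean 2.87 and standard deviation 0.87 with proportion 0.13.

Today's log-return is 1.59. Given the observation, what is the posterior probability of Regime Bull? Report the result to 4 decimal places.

0.4925

The responsibility of component k is π_k f_k(x) divided by Σ_j π_j f_j(x).
Evaluate each component's likelihood at the observed value:
  p_Bull = 0.442807
  p_Neutral = 0.328677
  p_Crisis = 0.155364
Prior × likelihood for each component:
  π_Bull·p_Bull = 0.39 × 0.442807 = 0.172695
  π_Neutral·p_Neutral = 0.48 × 0.328677 = 0.157765
  π_Crisis·p_Crisis = 0.13 × 0.155364 = 0.0201973
Denominator: 0.172695 + 0.157765 + 0.0201973 = 0.350657
So the posterior for Regime Bull is 0.172695 / 0.350657 ≈ 0.4925.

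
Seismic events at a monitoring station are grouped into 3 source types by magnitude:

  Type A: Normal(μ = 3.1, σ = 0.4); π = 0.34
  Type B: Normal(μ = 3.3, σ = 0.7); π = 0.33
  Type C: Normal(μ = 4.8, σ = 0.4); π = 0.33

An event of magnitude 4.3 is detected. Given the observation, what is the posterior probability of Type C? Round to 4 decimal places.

By Bayes' theorem, P(k | x) = P(Z=k) f_k(x) / Σ_j P(Z=j) f_j(x).
Normal densities:
  f_A = (1/(0.4·√(2π)))·exp(−(4.3−3.1)²/(2·0.4²)) = 0.997356·exp(-4.50000) = 0.0110796
  f_B = (1/(0.7·√(2π)))·exp(−(4.3−3.3)²/(2·0.7²)) = 0.569918·exp(-1.02041) = 0.205426
  f_C = (1/(0.4·√(2π)))·exp(−(4.3−4.8)²/(2·0.4²)) = 0.997356·exp(-0.78125) = 0.456623
Weight by the priors:
  P(Z=A)·f_A = 0.34 × 0.0110796 = 0.00376707
  P(Z=B)·f_B = 0.33 × 0.205426 = 0.0677904
  P(Z=C)·f_C = 0.33 × 0.456623 = 0.150685
Evidence: 0.00376707 + 0.0677904 + 0.150685 = 0.222243
Responsibility of Type C: 0.150685 / 0.222243 ≈ 0.6780

0.6780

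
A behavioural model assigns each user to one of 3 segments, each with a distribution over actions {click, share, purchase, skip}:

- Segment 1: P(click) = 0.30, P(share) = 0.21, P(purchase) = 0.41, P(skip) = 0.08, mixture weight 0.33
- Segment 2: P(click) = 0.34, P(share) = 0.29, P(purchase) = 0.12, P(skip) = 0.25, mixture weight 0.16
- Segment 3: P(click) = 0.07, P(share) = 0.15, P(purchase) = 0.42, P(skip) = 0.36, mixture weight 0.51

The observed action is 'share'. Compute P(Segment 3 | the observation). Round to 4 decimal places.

0.3980

Apply Bayes' rule: the posterior for each component is proportional to its prior times its likelihood at x.
Evaluate each component's likelihood at the observed value:
  p_1 = P(share | comp) = 0.21
  p_2 = P(share | comp) = 0.29
  p_3 = P(share | comp) = 0.15
Multiply by the mixture weights:
  P(Z=1)·p_1 = 0.33 × 0.21 = 0.0693
  P(Z=2)·p_2 = 0.16 × 0.29 = 0.0464
  P(Z=3)·p_3 = 0.51 × 0.15 = 0.0765
Denominator: 0.0693 + 0.0464 + 0.0765 = 0.1922
Responsibility of Segment 3: 0.0765 / 0.1922 ≈ 0.3980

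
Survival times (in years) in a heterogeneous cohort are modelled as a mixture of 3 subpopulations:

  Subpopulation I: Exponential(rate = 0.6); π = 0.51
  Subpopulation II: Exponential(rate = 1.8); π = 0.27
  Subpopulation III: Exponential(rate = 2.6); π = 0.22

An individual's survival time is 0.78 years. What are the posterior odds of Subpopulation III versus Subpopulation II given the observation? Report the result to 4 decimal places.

The posterior odds equal the prior odds times the likelihood ratio: (π_i/π_j)·(f_i(x)/f_j(x)).
Component likelihoods at x = 0.78 years:
  L_I = 0.375752
  L_II = 0.442103
  L_III = 0.342156
0.0752743 / 0.119368 ≈ 0.6306

0.6306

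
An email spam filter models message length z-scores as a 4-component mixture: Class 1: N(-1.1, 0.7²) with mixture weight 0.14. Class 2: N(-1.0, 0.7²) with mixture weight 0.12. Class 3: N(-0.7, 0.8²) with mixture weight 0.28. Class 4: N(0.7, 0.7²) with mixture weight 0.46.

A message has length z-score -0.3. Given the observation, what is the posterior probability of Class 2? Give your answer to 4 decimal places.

0.1379

Apply Bayes' rule: the posterior for each component is proportional to its prior times its likelihood at x.
Evaluate each component's likelihood at the observed value:
  f_1 = 0.296614
  f_2 = 0.345672
  f_3 = 0.440082
  f_4 = 0.205426
Weight by the priors:
  w_1·f_1 = 0.14 × 0.296614 = 0.0415259
  w_2·f_2 = 0.12 × 0.345672 = 0.0414807
  w_3·f_3 = 0.28 × 0.440082 = 0.123223
  w_4·f_4 = 0.46 × 0.205426 = 0.0944957
Evidence: 0.0415259 + 0.0414807 + 0.123223 + 0.0944957 = 0.300725
P(Class 2 | the observation) = 0.0414807 / 0.300725 ≈ 0.1379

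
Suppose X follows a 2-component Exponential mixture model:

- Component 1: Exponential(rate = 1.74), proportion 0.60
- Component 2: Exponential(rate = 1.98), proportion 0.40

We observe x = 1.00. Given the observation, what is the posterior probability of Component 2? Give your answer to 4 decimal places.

0.3737

Apply Bayes' rule: the posterior for each component is proportional to its prior times its likelihood at x.
Exponential densities:
  p_1 = 0.305405
  p_2 = 0.273377
Weight by the priors:
  π_1·p_1 = 0.60 × 0.305405 = 0.183243
  π_2·p_2 = 0.40 × 0.273377 = 0.109351
Denominator: 0.183243 + 0.109351 = 0.292594
Responsibility of Component 2: 0.109351 / 0.292594 ≈ 0.3737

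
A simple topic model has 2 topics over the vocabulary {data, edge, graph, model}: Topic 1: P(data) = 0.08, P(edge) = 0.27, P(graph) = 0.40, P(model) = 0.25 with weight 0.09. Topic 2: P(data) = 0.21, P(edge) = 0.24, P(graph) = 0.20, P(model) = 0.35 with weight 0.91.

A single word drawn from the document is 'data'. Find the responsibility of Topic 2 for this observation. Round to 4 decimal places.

P(component k | x) = π_k·f_k(x) / marginal(x), where marginal(x) = Σ_j π_j·f_j(x).
Categorical probabilities:
  L_1 = 0.08
  L_2 = 0.21
Prior × likelihood for each component:
  π_1·L_1 = 0.09 × 0.08 = 0.0072
  π_2·L_2 = 0.91 × 0.21 = 0.1911
Evidence: 0.0072 + 0.1911 = 0.1983
Responsibility of Topic 2: 0.1911 / 0.1983 ≈ 0.9637

0.9637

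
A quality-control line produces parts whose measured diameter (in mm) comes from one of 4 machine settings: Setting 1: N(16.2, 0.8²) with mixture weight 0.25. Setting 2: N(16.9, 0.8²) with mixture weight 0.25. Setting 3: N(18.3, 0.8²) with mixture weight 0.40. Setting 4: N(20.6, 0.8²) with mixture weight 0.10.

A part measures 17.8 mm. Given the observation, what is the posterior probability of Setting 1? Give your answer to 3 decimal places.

By Bayes' theorem, P(k | x) = w_k f_k(x) / Σ_j w_j f_j(x).
Evaluate each component's likelihood at the observed value:
  L_1 = 0.0674887
  L_2 = 0.264846
  L_3 = 0.410201
  L_4 = 0.00109085
Weight by the priors:
  w_1·L_1 = 0.25 × 0.0674887 = 0.0168722
  w_2·L_2 = 0.25 × 0.264846 = 0.0662115
  w_3·L_3 = 0.40 × 0.410201 = 0.16408
  w_4·L_4 = 0.10 × 0.00109085 = 0.000109085
Sum: 0.0168722 + 0.0662115 + 0.16408 + 0.000109085 = 0.247273
So the posterior for Setting 1 is 0.0168722 / 0.247273 ≈ 0.068.

0.068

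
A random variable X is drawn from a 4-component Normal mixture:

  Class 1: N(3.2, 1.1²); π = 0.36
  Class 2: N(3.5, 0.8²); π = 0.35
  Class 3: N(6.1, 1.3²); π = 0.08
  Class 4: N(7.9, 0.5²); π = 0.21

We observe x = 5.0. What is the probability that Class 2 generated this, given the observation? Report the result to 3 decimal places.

The responsibility of component k is π_k f_k(x) divided by Σ_j π_j f_j(x).
Evaluate each component's likelihood at the observed value:
  p_1 = 0.0950748
  p_2 = 0.0859828
  p_3 = 0.214533
  p_4 = 3.95464e-08
Prior × likelihood for each component:
  π_1·p_1 = 0.36 × 0.0950748 = 0.0342269
  π_2·p_2 = 0.35 × 0.0859828 = 0.030094
  π_3·p_3 = 0.08 × 0.214533 = 0.0171627
  π_4·p_4 = 0.21 × 3.95464e-08 = 8.30474e-09
Denominator: 0.0342269 + 0.030094 + 0.0171627 + 8.30474e-09 = 0.0814836
Responsibility of Class 2: 0.030094 / 0.0814836 ≈ 0.369

0.369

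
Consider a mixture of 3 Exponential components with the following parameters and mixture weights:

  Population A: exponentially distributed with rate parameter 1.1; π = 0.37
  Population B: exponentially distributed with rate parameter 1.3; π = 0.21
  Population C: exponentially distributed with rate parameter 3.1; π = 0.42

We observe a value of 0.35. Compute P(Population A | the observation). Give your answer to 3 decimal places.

By Bayes' theorem, P(k | x) = π_k f_k(x) / Σ_j π_j f_j(x).
Exponential densities:
  f_A = 1.1·e^(−1.1·0.35) = 1.1·e^(−0.3850) = 0.748496
  f_B = 1.3·e^(−1.3·0.35) = 1.3·e^(−0.4550) = 0.824782
  f_C = 3.1·e^(−3.1·0.35) = 3.1·e^(−1.0850) = 1.0475
Multiply by the mixture weights:
  π_A·f_A = 0.37 × 0.748496 = 0.276943
  π_B·f_B = 0.21 × 0.824782 = 0.173204
  π_C·f_C = 0.42 × 1.0475 = 0.439948
Evidence: 0.276943 + 0.173204 + 0.439948 = 0.890096
Responsibility of Population A: 0.276943 / 0.890096 ≈ 0.311

0.311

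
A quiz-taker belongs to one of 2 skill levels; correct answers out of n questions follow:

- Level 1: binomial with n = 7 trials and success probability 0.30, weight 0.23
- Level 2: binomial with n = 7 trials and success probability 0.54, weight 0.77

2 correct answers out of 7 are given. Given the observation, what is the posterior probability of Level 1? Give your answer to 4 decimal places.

0.4293

Apply Bayes' rule: the posterior for each component is proportional to its prior times its likelihood at x.
Evaluate each component's likelihood at the observed value:
  L_1 = C(7,2)·0.30^2·0.70^5 = 21·0.09·0.16807 = 0.317652
  L_2 = C(7,2)·0.54^2·0.46^5 = 21·0.2916·0.0205963 = 0.126123
Prior × likelihood for each component:
  P(Z=1)·L_1 = 0.23 × 0.317652 = 0.07306
  P(Z=2)·L_2 = 0.77 × 0.126123 = 0.0971151
Denominator: 0.07306 + 0.0971151 = 0.170175
Responsibility of Level 1: 0.07306 / 0.170175 ≈ 0.4293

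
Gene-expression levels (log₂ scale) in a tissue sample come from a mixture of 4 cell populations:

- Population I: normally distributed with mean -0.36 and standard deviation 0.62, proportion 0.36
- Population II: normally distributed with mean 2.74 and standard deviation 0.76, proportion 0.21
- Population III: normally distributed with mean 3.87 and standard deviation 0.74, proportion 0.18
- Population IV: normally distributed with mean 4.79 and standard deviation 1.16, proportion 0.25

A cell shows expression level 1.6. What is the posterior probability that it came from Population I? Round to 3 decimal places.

0.039

Apply Bayes' rule: the posterior for each component is proportional to its prior times its likelihood at x.
Normal densities:
  f_I = (1/(0.62·√(2π)))·exp(−(1.6−-0.36)²/(2·0.62²)) = 0.643455·exp(-4.99688) = 0.00434912
  f_II = (1/(0.76·√(2π)))·exp(−(1.6−2.74)²/(2·0.76²)) = 0.524924·exp(-1.12500) = 0.170418
  f_III = (1/(0.74·√(2π)))·exp(−(1.6−3.87)²/(2·0.74²)) = 0.539111·exp(-4.70499) = 0.00487898
  f_IV = (1/(1.16·√(2π)))·exp(−(1.6−4.79)²/(2·1.16²)) = 0.343916·exp(-3.78125) = 0.00783928
Unnormalised posteriors:
  w_I·f_I = 0.36 × 0.00434912 = 0.00156568
  w_II·f_II = 0.21 × 0.170418 = 0.0357878
  w_III·f_III = 0.18 × 0.00487898 = 0.000878217
  w_IV·f_IV = 0.25 × 0.00783928 = 0.00195982
Marginal: 0.00156568 + 0.0357878 + 0.000878217 + 0.00195982 = 0.0401915
P(Population I | x) ≈ 0.039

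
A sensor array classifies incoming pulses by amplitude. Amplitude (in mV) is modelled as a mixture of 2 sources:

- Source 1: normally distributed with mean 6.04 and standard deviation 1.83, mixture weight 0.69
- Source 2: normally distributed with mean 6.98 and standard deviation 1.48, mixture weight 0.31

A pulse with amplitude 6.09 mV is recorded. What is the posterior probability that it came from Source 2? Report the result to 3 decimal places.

Apply Bayes' rule: the posterior for each component is proportional to its prior times its likelihood at x.
Component likelihoods at x = 6.09 mV:
  f_1 = 0.21792
  f_2 = 0.224969
Multiply by the mixture weights:
  P(Z=1)·f_1 = 0.69 × 0.21792 = 0.150365
  P(Z=2)·f_2 = 0.31 × 0.224969 = 0.0697404
Evidence: 0.150365 + 0.0697404 = 0.220105
Responsibility of Source 2: 0.0697404 / 0.220105 ≈ 0.317

0.317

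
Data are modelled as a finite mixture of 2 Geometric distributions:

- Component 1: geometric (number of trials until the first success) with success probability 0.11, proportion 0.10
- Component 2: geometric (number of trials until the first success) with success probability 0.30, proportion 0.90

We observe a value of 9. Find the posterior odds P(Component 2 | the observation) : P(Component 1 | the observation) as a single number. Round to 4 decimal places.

The posterior odds equal the prior odds times the likelihood ratio: (P(Z=i)/P(Z=j))·(f_i(x)/f_j(x)).
Evaluate each component's likelihood at the observed value:
  f_1 = 0.0433025
  f_2 = 0.0172944
0.015565 / 0.00433025 ≈ 3.5945

3.5945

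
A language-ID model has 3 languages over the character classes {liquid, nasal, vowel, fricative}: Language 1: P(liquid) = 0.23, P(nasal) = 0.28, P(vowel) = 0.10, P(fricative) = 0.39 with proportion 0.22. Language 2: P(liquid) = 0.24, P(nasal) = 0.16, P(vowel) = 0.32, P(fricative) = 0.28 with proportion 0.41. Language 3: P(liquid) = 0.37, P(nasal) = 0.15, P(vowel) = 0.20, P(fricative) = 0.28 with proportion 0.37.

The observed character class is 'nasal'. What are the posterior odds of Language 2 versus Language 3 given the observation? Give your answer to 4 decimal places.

Since P(k|x) ∝ π_k f_k(x), the posterior odds are π_i f_i(x) / (π_j f_j(x)).
Component likelihoods at x = 'nasal':
  L_1 = 0.28
  L_2 = 0.16
  L_3 = 0.15
Posterior odds = (π_2·L_2) / (π_3·L_3) = (0.41·0.16) / (0.37·0.15) = 0.0656 / 0.0555 ≈ 1.1820

1.1820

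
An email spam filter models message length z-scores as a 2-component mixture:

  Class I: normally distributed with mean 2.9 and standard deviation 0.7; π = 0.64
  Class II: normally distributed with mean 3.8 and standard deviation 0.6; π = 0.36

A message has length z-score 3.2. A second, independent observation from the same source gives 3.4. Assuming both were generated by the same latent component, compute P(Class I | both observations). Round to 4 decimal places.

0.6553

P(component k | x) = w_k·f_k(x) / marginal(x), where marginal(x) = Σ_j w_j·f_j(x).
Since both observations come from the same component, the likelihood for component k is f_k(x₁)·f_k(x₂).
  p_I = [(1/(0.7·√(2π)))·exp(−(3.2−2.9)²/(2·0.7²)) = 0.569918·exp(-0.09184) = 0.51991] × [0.441593] = 0.229589
  p_II = [(1/(0.6·√(2π)))·exp(−(3.2−3.8)²/(2·0.6²)) = 0.664904·exp(-0.50000) = 0.403285] × [0.532413] = 0.214714
Weight by the priors:
  w_I·p_I = 0.64 × 0.229589 = 0.146937
  w_II·p_II = 0.36 × 0.214714 = 0.0772971
Marginal: 0.146937 + 0.0772971 = 0.224234
Responsibility of Class I: 0.146937 / 0.224234 ≈ 0.6553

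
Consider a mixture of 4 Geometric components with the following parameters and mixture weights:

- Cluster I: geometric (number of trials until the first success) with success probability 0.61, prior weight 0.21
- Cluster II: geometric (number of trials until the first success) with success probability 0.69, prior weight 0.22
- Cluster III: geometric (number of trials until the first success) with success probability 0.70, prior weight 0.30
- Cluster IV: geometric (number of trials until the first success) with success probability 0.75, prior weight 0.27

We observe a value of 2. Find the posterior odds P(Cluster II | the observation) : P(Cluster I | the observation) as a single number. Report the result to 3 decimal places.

Only the two components matter; the odds are (P(Z=i) f_i(x)) / (P(Z=j) f_j(x)).
Evaluate each component's likelihood at the observed value:
  f_I = 0.2379
  f_II = 0.2139
  f_III = 0.21
  f_IV = 0.1875
0.047058 / 0.049959 ≈ 0.942

0.942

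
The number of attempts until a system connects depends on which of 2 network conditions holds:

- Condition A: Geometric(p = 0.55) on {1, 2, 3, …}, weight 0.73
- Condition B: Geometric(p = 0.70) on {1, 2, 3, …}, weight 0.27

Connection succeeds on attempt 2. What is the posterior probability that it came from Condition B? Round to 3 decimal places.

0.239

Apply Bayes' rule: the posterior for each component is proportional to its prior times its likelihood at x.
Component likelihoods at x = 2:
  L_A = 0.2475
  L_B = 0.21
Weight by the priors:
  π_A·L_A = 0.73 × 0.2475 = 0.180675
  π_B·L_B = 0.27 × 0.21 = 0.0567
Evidence: 0.180675 + 0.0567 = 0.237375
Responsibility of Condition B: 0.0567 / 0.237375 ≈ 0.239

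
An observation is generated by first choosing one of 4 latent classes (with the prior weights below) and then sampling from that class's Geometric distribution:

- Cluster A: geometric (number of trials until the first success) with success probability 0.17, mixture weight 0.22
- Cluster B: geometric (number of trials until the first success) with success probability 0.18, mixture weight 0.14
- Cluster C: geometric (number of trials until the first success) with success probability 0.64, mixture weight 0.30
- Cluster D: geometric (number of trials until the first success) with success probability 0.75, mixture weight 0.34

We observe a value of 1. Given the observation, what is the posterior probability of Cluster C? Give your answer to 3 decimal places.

0.377

P(component k | x) = π_k·f_k(x) / marginal(x), where marginal(x) = Σ_j π_j·f_j(x).
Geometric probabilities:
  f_A = 0.17·(1−0.17)^0 = 0.17·1 = 0.17
  f_B = 0.18·(1−0.18)^0 = 0.18·1 = 0.18
  f_C = 0.64·(1−0.64)^0 = 0.64·1 = 0.64
  f_D = 0.75·(1−0.75)^0 = 0.75·1 = 0.75
Prior × likelihood for each component:
  π_A·f_A = 0.22 × 0.17 = 0.0374
  π_B·f_B = 0.14 × 0.18 = 0.0252
  π_C·f_C = 0.30 × 0.64 = 0.192
  π_D·f_D = 0.34 × 0.75 = 0.255
Sum: 0.0374 + 0.0252 + 0.192 + 0.255 = 0.5096
P(Cluster C | 1) = 0.192 / 0.5096 ≈ 0.377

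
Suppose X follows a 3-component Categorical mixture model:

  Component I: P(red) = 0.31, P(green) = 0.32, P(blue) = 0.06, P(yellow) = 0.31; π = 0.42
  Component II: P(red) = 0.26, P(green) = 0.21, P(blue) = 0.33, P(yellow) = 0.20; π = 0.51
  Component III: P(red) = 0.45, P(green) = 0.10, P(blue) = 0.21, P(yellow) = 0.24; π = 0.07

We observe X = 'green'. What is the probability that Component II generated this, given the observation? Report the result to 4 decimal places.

0.4310

By Bayes' theorem, P(k | x) = P(Z=k) f_k(x) / Σ_j P(Z=j) f_j(x).
Component likelihoods at x = 'green':
  p_I = P(green | comp) = 0.32
  p_II = P(green | comp) = 0.21
  p_III = P(green | comp) = 0.10
Prior × likelihood for each component:
  P(Z=I)·p_I = 0.42 × 0.32 = 0.1344
  P(Z=II)·p_II = 0.51 × 0.21 = 0.1071
  P(Z=III)·p_III = 0.07 × 0.1 = 0.007
Sum: 0.1344 + 0.1071 + 0.007 = 0.2485
P(Component II | 'green') = 0.1071 / 0.2485 ≈ 0.4310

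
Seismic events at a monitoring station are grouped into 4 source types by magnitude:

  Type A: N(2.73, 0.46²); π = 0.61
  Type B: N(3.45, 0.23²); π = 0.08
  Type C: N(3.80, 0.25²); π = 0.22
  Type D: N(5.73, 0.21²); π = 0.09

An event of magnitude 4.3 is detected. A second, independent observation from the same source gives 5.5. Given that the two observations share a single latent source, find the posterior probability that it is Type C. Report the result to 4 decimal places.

Apply Bayes' rule: the posterior for each component is proportional to its prior times its likelihood at x.
Since both observations come from the same component, the likelihood for component k is f_k(x₁)·f_k(x₂).
  L_A = [(1/(0.46·√(2π)))·exp(−(4.3−2.73)²/(2·0.46²)) = 0.867266·exp(-5.82443) = 0.00256232] × [1.15905e-08] = 2.96985e-11
  L_B = [(1/(0.23·√(2π)))·exp(−(4.3−3.45)²/(2·0.23²)) = 1.734532·exp(-6.82892) = 0.0018768] × [9.7386e-18] = 1.82774e-20
  L_C = [(1/(0.25·√(2π)))·exp(−(4.3−3.80)²/(2·0.25²)) = 1.595769·exp(-2.00000) = 0.215964] × [1.45238e-10] = 3.13663e-11
  L_D = [(1/(0.21·√(2π)))·exp(−(4.3−5.73)²/(2·0.21²)) = 1.899725·exp(-23.18481) = 1.62053e-10] × [1.04283] = 1.68993e-10
Unnormalised posteriors:
  π_A·L_A = 0.61 × 2.96985e-11 = 1.81161e-11
  π_B·L_B = 0.08 × 1.82774e-20 = 1.46219e-21
  π_C·L_C = 0.22 × 3.13663e-11 = 6.90058e-12
  π_D·L_D = 0.09 × 1.68993e-10 = 1.52094e-11
Marginal: 1.81161e-11 + 1.46219e-21 + 6.90058e-12 + 1.52094e-11 = 4.02261e-11
So the posterior for Type C is 6.90058e-12 / 4.02261e-11 ≈ 0.1715.

0.1715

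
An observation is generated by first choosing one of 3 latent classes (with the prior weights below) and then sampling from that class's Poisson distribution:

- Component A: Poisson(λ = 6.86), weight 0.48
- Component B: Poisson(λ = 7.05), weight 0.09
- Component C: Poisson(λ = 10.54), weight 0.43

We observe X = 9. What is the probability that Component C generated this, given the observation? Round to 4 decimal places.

0.4736

Apply Bayes' rule: the posterior for each component is proportional to its prior times its likelihood at x.
Evaluate each component's likelihood at the observed value:
  p_A = e^(−6.86)·6.86^9/9! = 0.097251
  p_B = e^(−7.05)·7.05^9/9! = 0.10284
  p_C = e^(−10.54)·10.54^9/9! = 0.117041
Multiply by the mixture weights:
  w_A·p_A = 0.48 × 0.097251 = 0.0466805
  w_B·p_B = 0.09 × 0.10284 = 0.00925562
  w_C·p_C = 0.43 × 0.117041 = 0.0503277
Denominator: 0.0466805 + 0.00925562 + 0.0503277 = 0.106264
P(Component C | data) = 0.0503277 / 0.106264 ≈ 0.4736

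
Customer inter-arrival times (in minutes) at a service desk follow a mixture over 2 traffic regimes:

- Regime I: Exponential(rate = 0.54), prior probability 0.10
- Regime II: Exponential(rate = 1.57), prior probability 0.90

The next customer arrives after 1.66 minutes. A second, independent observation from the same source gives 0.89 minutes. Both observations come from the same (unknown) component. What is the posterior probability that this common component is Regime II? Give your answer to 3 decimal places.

0.846

Apply Bayes' rule: the posterior for each component is proportional to its prior times its likelihood at x.
Since both observations come from the same component, the likelihood for component k is f_k(x₁)·f_k(x₂).
  f_I = [0.220339] × [0.333943] = 0.0735807
  f_II = [0.115889] × [0.388204] = 0.0449885
Unnormalised posteriors:
  w_I·f_I = 0.10 × 0.0735807 = 0.00735807
  w_II·f_II = 0.90 × 0.0449885 = 0.0404896
Evidence: 0.00735807 + 0.0404896 = 0.0478477
P(Regime II | x₁, x₂) = 0.0404896 / 0.0478477 ≈ 0.846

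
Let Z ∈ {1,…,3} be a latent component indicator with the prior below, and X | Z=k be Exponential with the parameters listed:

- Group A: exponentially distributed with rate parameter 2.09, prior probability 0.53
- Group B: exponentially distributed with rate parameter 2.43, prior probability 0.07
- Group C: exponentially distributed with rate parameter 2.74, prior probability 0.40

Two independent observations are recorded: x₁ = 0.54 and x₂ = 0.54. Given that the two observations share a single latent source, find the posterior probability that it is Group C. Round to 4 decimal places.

0.3639

Posterior ∝ prior × likelihood, so P(k | x) ∝ P(Z=k) f_k(x); normalise over all components.
Since both observations come from the same component, the likelihood for component k is f_k(x₁)·f_k(x₂).
  p_A = [0.676085] × [0.676085] = 0.457091
  p_B = [0.654222] × [0.654222] = 0.428006
  p_C = [0.623977] × [0.623977] = 0.389347
Multiply by the mixture weights:
  P(Z=A)·p_A = 0.53 × 0.457091 = 0.242258
  P(Z=B)·p_B = 0.07 × 0.428006 = 0.0299604
  P(Z=C)·p_C = 0.40 × 0.389347 = 0.155739
Evidence: 0.242258 + 0.0299604 + 0.155739 = 0.427958
P(Group C | data) ≈ 0.3639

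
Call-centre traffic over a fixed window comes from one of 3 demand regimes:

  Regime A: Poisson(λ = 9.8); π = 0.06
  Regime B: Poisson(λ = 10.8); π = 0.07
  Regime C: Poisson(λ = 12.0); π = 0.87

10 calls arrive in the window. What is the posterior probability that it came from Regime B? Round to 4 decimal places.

0.0793

The responsibility of component k is π_k f_k(x) divided by Σ_j π_j f_j(x).
Evaluate each component's likelihood at the observed value:
  p_A = e^(−9.8)·9.8^10/10! = 0.124857
  p_B = e^(−10.8)·10.8^10/10! = 0.121365
  p_C = e^(−12.0)·12.0^10/10! = 0.104837
Weight by the priors:
  π_A·p_A = 0.06 × 0.124857 = 0.0074914
  π_B·p_B = 0.07 × 0.121365 = 0.00849556
  π_C·p_C = 0.87 × 0.104837 = 0.0912084
Denominator: 0.0074914 + 0.00849556 + 0.0912084 = 0.107195
P(Regime B | data) ≈ 0.0793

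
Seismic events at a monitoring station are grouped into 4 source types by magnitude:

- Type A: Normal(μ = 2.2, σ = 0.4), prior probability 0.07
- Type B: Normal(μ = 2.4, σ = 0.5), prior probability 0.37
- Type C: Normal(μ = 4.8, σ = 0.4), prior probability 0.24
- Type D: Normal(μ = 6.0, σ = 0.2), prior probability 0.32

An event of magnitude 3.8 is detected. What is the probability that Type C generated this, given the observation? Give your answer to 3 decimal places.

The responsibility of component k is π_k f_k(x) divided by Σ_j π_j f_j(x).
Evaluate each component's likelihood at the observed value:
  L_A = 0.000334576
  L_B = 0.0158309
  L_C = 0.0438208
  L_D = 1.05941e-26
Weight by the priors:
  π_A·L_A = 0.07 × 0.000334576 = 2.34203e-05
  π_B·L_B = 0.37 × 0.0158309 = 0.00585743
  π_C·L_C = 0.24 × 0.0438208 = 0.010517
  π_D·L_D = 0.32 × 1.05941e-26 = 3.39011e-27
Denominator: 2.34203e-05 + 0.00585743 + 0.010517 + 3.39011e-27 = 0.0163978
P(Type C | x) = 0.010517 / 0.0163978 ≈ 0.641

0.641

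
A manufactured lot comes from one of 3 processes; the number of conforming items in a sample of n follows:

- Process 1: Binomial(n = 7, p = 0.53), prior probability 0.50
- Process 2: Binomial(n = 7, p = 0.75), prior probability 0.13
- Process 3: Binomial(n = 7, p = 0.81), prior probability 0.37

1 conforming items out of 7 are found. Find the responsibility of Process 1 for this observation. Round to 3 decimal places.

Apply Bayes' rule: the posterior for each component is proportional to its prior times its likelihood at x.
Component likelihoods at x = 1 conforming items out of 7:
  L_1 = 0.0399909
  L_2 = 0.00128174
  L_3 = 0.00026675
Unnormalised posteriors:
  w_1·L_1 = 0.50 × 0.0399909 = 0.0199954
  w_2·L_2 = 0.13 × 0.00128174 = 0.000166626
  w_3·L_3 = 0.37 × 0.00026675 = 9.86976e-05
Normaliser: 0.0199954 + 0.000166626 + 9.86976e-05 = 0.0202608
So the posterior for Process 1 is 0.0199954 / 0.0202608 ≈ 0.987.

0.987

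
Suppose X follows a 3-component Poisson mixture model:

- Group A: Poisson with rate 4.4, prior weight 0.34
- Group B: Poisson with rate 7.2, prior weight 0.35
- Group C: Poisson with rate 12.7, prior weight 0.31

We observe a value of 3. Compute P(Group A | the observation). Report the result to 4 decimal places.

By Bayes' theorem, P(k | x) = π_k f_k(x) / Σ_j π_j f_j(x).
Evaluate each component's likelihood at the observed value:
  L_A = 0.174305
  L_B = 0.0464436
  L_C = 0.00104165
Weight by the priors:
  π_A·L_A = 0.34 × 0.174305 = 0.0592639
  π_B·L_B = 0.35 × 0.0464436 = 0.0162553
  π_C·L_C = 0.31 × 0.00104165 = 0.00032291
Marginal: 0.0592639 + 0.0162553 + 0.00032291 = 0.075842
P(Group A | the observation) ≈ 0.7814

0.7814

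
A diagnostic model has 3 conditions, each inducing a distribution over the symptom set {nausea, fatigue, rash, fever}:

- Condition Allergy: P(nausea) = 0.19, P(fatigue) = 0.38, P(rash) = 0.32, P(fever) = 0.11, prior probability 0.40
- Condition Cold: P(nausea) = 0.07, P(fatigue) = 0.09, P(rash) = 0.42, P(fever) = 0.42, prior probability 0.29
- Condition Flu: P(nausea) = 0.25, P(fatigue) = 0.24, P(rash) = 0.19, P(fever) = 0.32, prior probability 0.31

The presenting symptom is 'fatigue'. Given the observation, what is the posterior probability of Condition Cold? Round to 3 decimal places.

0.103

By Bayes' theorem, P(k | x) = π_k f_k(x) / Σ_j π_j f_j(x).
Evaluate each component's likelihood at the observed value:
  p_Allergy = P(fatigue | comp) = 0.38
  p_Cold = P(fatigue | comp) = 0.09
  p_Flu = P(fatigue | comp) = 0.24
Multiply by the mixture weights:
  π_Allergy·p_Allergy = 0.40 × 0.38 = 0.152
  π_Cold·p_Cold = 0.29 × 0.09 = 0.0261
  π_Flu·p_Flu = 0.31 × 0.24 = 0.0744
Evidence: 0.152 + 0.0261 + 0.0744 = 0.2525
P(Condition Cold | data) ≈ 0.103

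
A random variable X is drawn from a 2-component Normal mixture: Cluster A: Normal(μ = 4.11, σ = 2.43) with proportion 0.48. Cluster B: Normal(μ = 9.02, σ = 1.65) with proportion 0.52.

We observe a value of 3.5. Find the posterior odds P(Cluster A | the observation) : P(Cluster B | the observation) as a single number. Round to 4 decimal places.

Posterior odds = (w_i f_i(x)) / (w_j f_j(x)); the normalising sum cancels.
Evaluate each component's likelihood at the observed value:
  L_A = 0.159082
  L_B = 0.000897635
0.0763592 / 0.00046677 ≈ 163.5905

163.5905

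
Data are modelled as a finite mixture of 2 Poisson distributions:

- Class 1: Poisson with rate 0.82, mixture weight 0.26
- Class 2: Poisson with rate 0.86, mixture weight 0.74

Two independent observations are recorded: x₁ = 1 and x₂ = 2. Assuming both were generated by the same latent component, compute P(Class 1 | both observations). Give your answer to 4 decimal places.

0.2481

The responsibility of component k is w_k f_k(x) divided by Σ_j w_j f_j(x).
Since both observations come from the same component, the likelihood for component k is f_k(x₁)·f_k(x₂).
  L_1 = [e^(−0.82)·0.82^1/1! = 0.361154] × [0.148073] = 0.0534772
  L_2 = [e^(−0.86)·0.86^1/1! = 0.363919] × [0.156485] = 0.056948
Weight by the priors:
  w_1·L_1 = 0.26 × 0.0534772 = 0.0139041
  w_2·L_2 = 0.74 × 0.056948 = 0.0421416
Evidence: 0.0139041 + 0.0421416 = 0.0560456
P(Class 1 | x) = 0.0139041 / 0.0560456 ≈ 0.2481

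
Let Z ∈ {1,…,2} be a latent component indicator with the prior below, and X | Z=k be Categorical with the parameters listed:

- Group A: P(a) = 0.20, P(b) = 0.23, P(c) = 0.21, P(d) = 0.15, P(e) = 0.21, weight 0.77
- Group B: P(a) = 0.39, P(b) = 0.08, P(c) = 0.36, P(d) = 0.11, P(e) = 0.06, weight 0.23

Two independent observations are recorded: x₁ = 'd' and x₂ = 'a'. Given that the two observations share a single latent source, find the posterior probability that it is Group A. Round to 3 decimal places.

0.701

Posterior ∝ prior × likelihood, so P(k | x) ∝ π_k f_k(x); normalise over all components.
Since both observations come from the same component, the likelihood for component k is f_k(x₁)·f_k(x₂).
  p_A = [0.15] × [0.2] = 0.03
  p_B = [0.11] × [0.39] = 0.0429
Multiply by the mixture weights:
  π_A·p_A = 0.77 × 0.03 = 0.0231
  π_B·p_B = 0.23 × 0.0429 = 0.009867
Evidence: 0.0231 + 0.009867 = 0.032967
Responsibility of Group A: 0.0231 / 0.032967 ≈ 0.701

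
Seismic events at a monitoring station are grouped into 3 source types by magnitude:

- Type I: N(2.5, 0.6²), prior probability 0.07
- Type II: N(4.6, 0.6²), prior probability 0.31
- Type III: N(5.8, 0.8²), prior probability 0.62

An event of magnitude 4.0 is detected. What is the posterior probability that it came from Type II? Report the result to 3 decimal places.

0.824

The responsibility of component k is P(Z=k) f_k(x) divided by Σ_j P(Z=j) f_j(x).
Normal densities:
  f_I = 0.0292138
  f_II = 0.403285
  f_III = 0.0396746
Multiply by the mixture weights:
  P(Z=I)·f_I = 0.07 × 0.0292138 = 0.00204497
  P(Z=II)·f_II = 0.31 × 0.403285 = 0.125018
  P(Z=III)·f_III = 0.62 × 0.0396746 = 0.0245982
Evidence: 0.00204497 + 0.125018 + 0.0245982 = 0.151661
P(Type II | x) = 0.125018 / 0.151661 ≈ 0.824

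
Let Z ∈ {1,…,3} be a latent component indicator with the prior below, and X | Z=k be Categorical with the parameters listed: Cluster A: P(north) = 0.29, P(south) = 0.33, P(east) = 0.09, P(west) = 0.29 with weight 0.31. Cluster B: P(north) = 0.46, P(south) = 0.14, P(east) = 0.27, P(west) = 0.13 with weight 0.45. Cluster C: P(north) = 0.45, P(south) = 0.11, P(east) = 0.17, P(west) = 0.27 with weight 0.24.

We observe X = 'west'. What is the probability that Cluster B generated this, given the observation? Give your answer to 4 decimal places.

Apply Bayes' rule: the posterior for each component is proportional to its prior times its likelihood at x.
Categorical probabilities:
  f_A = 0.29
  f_B = 0.13
  f_C = 0.27
Prior × likelihood for each component:
  w_A·f_A = 0.31 × 0.29 = 0.0899
  w_B·f_B = 0.45 × 0.13 = 0.0585
  w_C·f_C = 0.24 × 0.27 = 0.0648
Evidence: 0.0899 + 0.0585 + 0.0648 = 0.2132
P(Cluster B | x) = 0.0585 / 0.2132 ≈ 0.2744

0.2744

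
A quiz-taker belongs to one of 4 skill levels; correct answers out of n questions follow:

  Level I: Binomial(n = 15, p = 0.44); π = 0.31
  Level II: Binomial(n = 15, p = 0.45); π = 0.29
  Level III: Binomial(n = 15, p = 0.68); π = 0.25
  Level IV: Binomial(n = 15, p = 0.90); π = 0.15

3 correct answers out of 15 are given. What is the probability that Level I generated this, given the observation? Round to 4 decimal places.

Apply Bayes' rule: the posterior for each component is proportional to its prior times its likelihood at x.
Component likelihoods at x = 3 correct answers out of 15:
  L_I = C(15,3)·0.44^3·0.56^12 = 455·0.085184·0.000951166 = 0.036866
  L_II = C(15,3)·0.45^3·0.55^12 = 455·0.091125·0.000766218 = 0.0317688
  L_III = C(15,3)·0.68^3·0.32^12 = 455·0.314432·1.15292e-06 = 0.000164945
  L_IV = C(15,3)·0.90^3·0.10^12 = 455·0.729·1e-12 = 3.31695e-10
Unnormalised posteriors:
  w_I·L_I = 0.31 × 0.036866 = 0.0114285
  w_II·L_II = 0.29 × 0.0317688 = 0.00921296
  w_III·L_III = 0.25 × 0.000164945 = 4.12361e-05
  w_IV·L_IV = 0.15 × 3.31695e-10 = 4.97542e-11
Sum: 0.0114285 + 0.00921296 + 4.12361e-05 + 4.97542e-11 = 0.0206826
Responsibility of Level I: 0.0114285 / 0.0206826 ≈ 0.5526

0.5526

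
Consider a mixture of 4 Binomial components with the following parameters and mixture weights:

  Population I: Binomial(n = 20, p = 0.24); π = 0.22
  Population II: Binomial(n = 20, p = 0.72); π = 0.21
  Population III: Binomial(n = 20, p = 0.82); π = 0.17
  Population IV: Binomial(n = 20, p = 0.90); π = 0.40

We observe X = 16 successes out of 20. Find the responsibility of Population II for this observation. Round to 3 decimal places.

0.312

Apply Bayes' rule: the posterior for each component is proportional to its prior times its likelihood at x.
Evaluate each component's likelihood at the observed value:
  f_I = C(20,16)·0.24^16·0.76^4 = 4845·1.21166e-10·0.333622 = 1.95852e-07
  f_II = C(20,16)·0.72^16·0.28^4 = 4845·0.00521579·0.00614656 = 0.155327
  f_III = C(20,16)·0.82^16·0.18^4 = 4845·0.0417851·0.00104976 = 0.212523
  f_IV = C(20,16)·0.90^16·0.10^4 = 4845·0.185302·0.0001 = 0.0897788
Prior × likelihood for each component:
  π_I·f_I = 0.22 × 1.95852e-07 = 4.30874e-08
  π_II·f_II = 0.21 × 0.155327 = 0.0326186
  π_III·f_III = 0.17 × 0.212523 = 0.0361289
  π_IV·f_IV = 0.40 × 0.0897788 = 0.0359115
Evidence: 4.30874e-08 + 0.0326186 + 0.0361289 + 0.0359115 = 0.104659
P(Population II | data) = 0.0326186 / 0.104659 ≈ 0.312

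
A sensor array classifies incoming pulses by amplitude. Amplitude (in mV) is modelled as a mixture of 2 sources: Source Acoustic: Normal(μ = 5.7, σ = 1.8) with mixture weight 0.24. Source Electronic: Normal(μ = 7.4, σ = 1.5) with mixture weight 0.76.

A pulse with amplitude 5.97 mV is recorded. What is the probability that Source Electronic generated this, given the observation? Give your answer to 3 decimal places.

Posterior ∝ prior × likelihood, so P(k | x) ∝ P(Z=k) f_k(x); normalise over all components.
Component likelihoods at x = 5.97 mV:
  p_Acoustic = (1/(1.8·√(2π)))·exp(−(5.97−5.7)²/(2·1.8²)) = 0.221635·exp(-0.01125) = 0.219155
  p_Electronic = (1/(1.5·√(2π)))·exp(−(5.97−7.4)²/(2·1.5²)) = 0.265962·exp(-0.45442) = 0.168836
Prior × likelihood for each component:
  P(Z=Acoustic)·p_Acoustic = 0.24 × 0.219155 = 0.0525972
  P(Z=Electronic)·p_Electronic = 0.76 × 0.168836 = 0.128316
Sum: 0.0525972 + 0.128316 = 0.180913
So the posterior for Source Electronic is 0.128316 / 0.180913 ≈ 0.709.

0.709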